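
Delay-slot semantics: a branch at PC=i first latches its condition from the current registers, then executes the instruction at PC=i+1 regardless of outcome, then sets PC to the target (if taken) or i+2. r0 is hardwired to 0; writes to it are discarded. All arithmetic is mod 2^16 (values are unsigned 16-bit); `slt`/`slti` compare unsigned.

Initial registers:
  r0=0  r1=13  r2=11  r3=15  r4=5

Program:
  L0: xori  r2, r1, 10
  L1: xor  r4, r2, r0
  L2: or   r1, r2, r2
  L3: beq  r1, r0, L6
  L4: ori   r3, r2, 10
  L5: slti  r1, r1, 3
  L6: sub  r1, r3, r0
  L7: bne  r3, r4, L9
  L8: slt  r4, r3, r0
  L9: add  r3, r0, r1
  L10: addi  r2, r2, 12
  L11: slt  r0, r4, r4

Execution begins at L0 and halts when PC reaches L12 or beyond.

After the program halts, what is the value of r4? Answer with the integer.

PC=0  xori  r2, r1, 10       | r0=0 r1=13 r2=7 r3=15 r4=5
PC=1  xor  r4, r2, r0        | r0=0 r1=13 r2=7 r3=15 r4=7
PC=2  or   r1, r2, r2        | r0=0 r1=7 r2=7 r3=15 r4=7
PC=3  beq  r1, r0, L6        | r0=0 r1=7 r2=7 r3=15 r4=7  [not taken]
PC=4  ori   r3, r2, 10       | r0=0 r1=7 r2=7 r3=15 r4=7
PC=5  slti  r1, r1, 3        | r0=0 r1=0 r2=7 r3=15 r4=7
PC=6  sub  r1, r3, r0        | r0=0 r1=15 r2=7 r3=15 r4=7
PC=7  bne  r3, r4, L9        | r0=0 r1=15 r2=7 r3=15 r4=7  [TAKEN]
PC=8  slt  r4, r3, r0        | r0=0 r1=15 r2=7 r3=15 r4=0
PC=9  add  r3, r0, r1        | r0=0 r1=15 r2=7 r3=15 r4=0
PC=10 addi  r2, r2, 12       | r0=0 r1=15 r2=19 r3=15 r4=0
PC=11 slt  r0, r4, r4        | r0=0 r1=15 r2=19 r3=15 r4=0

0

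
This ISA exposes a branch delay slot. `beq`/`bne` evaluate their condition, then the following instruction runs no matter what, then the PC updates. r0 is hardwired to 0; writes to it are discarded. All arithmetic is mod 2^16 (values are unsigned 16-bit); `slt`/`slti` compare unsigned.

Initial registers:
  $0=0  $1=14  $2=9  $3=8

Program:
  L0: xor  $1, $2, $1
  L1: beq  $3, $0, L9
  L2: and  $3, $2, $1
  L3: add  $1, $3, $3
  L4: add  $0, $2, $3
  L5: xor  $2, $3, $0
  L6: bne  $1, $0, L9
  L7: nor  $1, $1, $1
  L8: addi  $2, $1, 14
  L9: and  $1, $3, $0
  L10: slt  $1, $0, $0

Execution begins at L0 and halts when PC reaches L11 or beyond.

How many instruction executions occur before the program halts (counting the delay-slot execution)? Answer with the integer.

10

PC=0  xor  $1, $2, $1        | $0=0 $1=7 $2=9 $3=8
PC=1  beq  $3, $0, L9        | $0=0 $1=7 $2=9 $3=8  [not taken]
PC=2  and  $3, $2, $1        | $0=0 $1=7 $2=9 $3=1
PC=3  add  $1, $3, $3        | $0=0 $1=2 $2=9 $3=1
PC=4  add  $0, $2, $3        | $0=0 $1=2 $2=9 $3=1
PC=5  xor  $2, $3, $0        | $0=0 $1=2 $2=1 $3=1
PC=6  bne  $1, $0, L9        | $0=0 $1=2 $2=1 $3=1  [TAKEN]
PC=7  nor  $1, $1, $1        | $0=0 $1=65533 $2=1 $3=1
PC=9  and  $1, $3, $0        | $0=0 $1=0 $2=1 $3=1
PC=10 slt  $1, $0, $0        | $0=0 $1=0 $2=1 $3=1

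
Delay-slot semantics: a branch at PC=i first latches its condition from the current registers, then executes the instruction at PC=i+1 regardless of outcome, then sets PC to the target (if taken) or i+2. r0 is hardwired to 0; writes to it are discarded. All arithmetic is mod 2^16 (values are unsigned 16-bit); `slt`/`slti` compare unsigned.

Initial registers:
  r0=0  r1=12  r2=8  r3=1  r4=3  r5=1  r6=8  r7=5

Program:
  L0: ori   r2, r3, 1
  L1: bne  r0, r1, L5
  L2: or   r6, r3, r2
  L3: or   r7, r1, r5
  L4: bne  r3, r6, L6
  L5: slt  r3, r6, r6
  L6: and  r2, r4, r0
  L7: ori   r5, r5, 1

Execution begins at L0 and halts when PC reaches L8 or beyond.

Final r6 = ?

PC=0  ori   r2, r3, 1        | r0=0 r1=12 r2=1 r3=1 r4=3 r5=1 r6=8 r7=5
PC=1  bne  r0, r1, L5        | r0=0 r1=12 r2=1 r3=1 r4=3 r5=1 r6=8 r7=5  [TAKEN]
PC=2  or   r6, r3, r2        | r0=0 r1=12 r2=1 r3=1 r4=3 r5=1 r6=1 r7=5
PC=5  slt  r3, r6, r6        | r0=0 r1=12 r2=1 r3=0 r4=3 r5=1 r6=1 r7=5
PC=6  and  r2, r4, r0        | r0=0 r1=12 r2=0 r3=0 r4=3 r5=1 r6=1 r7=5
PC=7  ori   r5, r5, 1        | r0=0 r1=12 r2=0 r3=0 r4=3 r5=1 r6=1 r7=5

1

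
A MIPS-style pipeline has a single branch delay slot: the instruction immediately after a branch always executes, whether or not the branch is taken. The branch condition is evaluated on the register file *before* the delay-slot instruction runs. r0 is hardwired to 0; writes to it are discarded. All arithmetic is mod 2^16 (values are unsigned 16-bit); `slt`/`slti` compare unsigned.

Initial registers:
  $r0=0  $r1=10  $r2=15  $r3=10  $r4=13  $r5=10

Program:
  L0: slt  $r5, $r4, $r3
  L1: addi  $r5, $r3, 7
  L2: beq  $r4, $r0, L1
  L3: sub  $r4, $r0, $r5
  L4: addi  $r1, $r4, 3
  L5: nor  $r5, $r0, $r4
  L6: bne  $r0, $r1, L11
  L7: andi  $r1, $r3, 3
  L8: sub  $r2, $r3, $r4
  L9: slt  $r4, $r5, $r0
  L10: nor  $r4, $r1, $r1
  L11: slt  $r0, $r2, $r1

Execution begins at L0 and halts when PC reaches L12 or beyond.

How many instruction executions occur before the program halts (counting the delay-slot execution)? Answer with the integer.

[0] slt  $r5, $r4, $r3  →  {$r0:0, $r1:10, $r2:15, $r3:10, $r4:13, $r5:0}
[1] addi  $r5, $r3, 7  →  {$r0:0, $r1:10, $r2:15, $r3:10, $r4:13, $r5:17}
[2] beq  $r4, $r0, L1  →  {$r0:0, $r1:10, $r2:15, $r3:10, $r4:13, $r5:17}  ⟨branch fallthrough⟩
[3] sub  $r4, $r0, $r5  →  {$r0:0, $r1:10, $r2:15, $r3:10, $r4:65519, $r5:17}
[4] addi  $r1, $r4, 3  →  {$r0:0, $r1:65522, $r2:15, $r3:10, $r4:65519, $r5:17}
[5] nor  $r5, $r0, $r4  →  {$r0:0, $r1:65522, $r2:15, $r3:10, $r4:65519, $r5:16}
[6] bne  $r0, $r1, L11  →  {$r0:0, $r1:65522, $r2:15, $r3:10, $r4:65519, $r5:16}  ⟨branch taken⟩
[7] andi  $r1, $r3, 3  →  {$r0:0, $r1:2, $r2:15, $r3:10, $r4:65519, $r5:16}
[11] slt  $r0, $r2, $r1  →  {$r0:0, $r1:2, $r2:15, $r3:10, $r4:65519, $r5:16}

9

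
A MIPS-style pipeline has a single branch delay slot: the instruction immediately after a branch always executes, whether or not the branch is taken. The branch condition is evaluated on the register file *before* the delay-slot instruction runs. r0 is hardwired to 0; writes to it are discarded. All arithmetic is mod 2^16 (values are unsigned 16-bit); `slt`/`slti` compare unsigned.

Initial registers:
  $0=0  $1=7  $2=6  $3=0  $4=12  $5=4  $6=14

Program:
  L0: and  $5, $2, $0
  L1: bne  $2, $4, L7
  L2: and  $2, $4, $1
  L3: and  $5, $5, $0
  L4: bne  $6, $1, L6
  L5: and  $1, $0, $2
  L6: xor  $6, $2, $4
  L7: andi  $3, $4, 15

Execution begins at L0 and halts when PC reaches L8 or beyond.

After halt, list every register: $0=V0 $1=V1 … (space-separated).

  step pc=0: and  $5, $2, $0  regs=(0,7,6,0,12,0,14)
  step pc=1: bne  $2, $4, L7  cond=T  regs=(0,7,6,0,12,0,14)
  step pc=2: and  $2, $4, $1  regs=(0,7,4,0,12,0,14)
  step pc=7: andi  $3, $4, 15  regs=(0,7,4,12,12,0,14)

$0=0 $1=7 $2=4 $3=12 $4=12 $5=0 $6=14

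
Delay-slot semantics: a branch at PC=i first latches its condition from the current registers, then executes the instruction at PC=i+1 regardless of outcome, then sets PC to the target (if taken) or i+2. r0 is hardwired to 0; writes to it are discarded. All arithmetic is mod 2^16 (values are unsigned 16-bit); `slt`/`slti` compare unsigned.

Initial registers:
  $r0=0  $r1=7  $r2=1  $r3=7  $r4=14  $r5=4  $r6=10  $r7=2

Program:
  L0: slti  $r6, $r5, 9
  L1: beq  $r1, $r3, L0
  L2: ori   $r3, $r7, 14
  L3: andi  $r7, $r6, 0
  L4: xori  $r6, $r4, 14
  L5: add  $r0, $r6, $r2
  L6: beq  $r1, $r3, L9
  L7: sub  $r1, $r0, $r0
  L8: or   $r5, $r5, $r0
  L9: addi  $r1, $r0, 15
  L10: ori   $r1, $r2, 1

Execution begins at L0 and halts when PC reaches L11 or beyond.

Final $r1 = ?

  step pc=0: slti  $r6, $r5, 9  regs=(0,7,1,7,14,4,1,2)
  step pc=1: beq  $r1, $r3, L0  cond=T  regs=(0,7,1,7,14,4,1,2)
  step pc=2: ori   $r3, $r7, 14  regs=(0,7,1,14,14,4,1,2)
  step pc=0: slti  $r6, $r5, 9  regs=(0,7,1,14,14,4,1,2)
  step pc=1: beq  $r1, $r3, L0  cond=F  regs=(0,7,1,14,14,4,1,2)
  step pc=2: ori   $r3, $r7, 14  regs=(0,7,1,14,14,4,1,2)
  step pc=3: andi  $r7, $r6, 0  regs=(0,7,1,14,14,4,1,0)
  step pc=4: xori  $r6, $r4, 14  regs=(0,7,1,14,14,4,0,0)
  step pc=5: add  $r0, $r6, $r2  regs=(0,7,1,14,14,4,0,0)
  step pc=6: beq  $r1, $r3, L9  cond=F  regs=(0,7,1,14,14,4,0,0)
  step pc=7: sub  $r1, $r0, $r0  regs=(0,0,1,14,14,4,0,0)
  step pc=8: or   $r5, $r5, $r0  regs=(0,0,1,14,14,4,0,0)
  step pc=9: addi  $r1, $r0, 15  regs=(0,15,1,14,14,4,0,0)
  step pc=10: ori   $r1, $r2, 1  regs=(0,1,1,14,14,4,0,0)

1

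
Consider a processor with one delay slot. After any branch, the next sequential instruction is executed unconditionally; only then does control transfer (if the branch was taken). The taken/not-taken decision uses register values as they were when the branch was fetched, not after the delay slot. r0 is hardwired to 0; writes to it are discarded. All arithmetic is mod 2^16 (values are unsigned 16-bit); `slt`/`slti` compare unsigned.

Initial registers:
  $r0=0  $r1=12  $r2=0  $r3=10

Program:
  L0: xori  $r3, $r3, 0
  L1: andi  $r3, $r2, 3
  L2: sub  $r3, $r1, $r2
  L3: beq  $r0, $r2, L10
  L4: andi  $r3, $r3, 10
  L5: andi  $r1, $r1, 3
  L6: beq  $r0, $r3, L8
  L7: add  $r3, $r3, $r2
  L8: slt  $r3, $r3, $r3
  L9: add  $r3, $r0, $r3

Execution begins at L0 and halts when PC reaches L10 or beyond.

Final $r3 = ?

[0] xori  $r3, $r3, 0  →  {$r0:0, $r1:12, $r2:0, $r3:10}
[1] andi  $r3, $r2, 3  →  {$r0:0, $r1:12, $r2:0, $r3:0}
[2] sub  $r3, $r1, $r2  →  {$r0:0, $r1:12, $r2:0, $r3:12}
[3] beq  $r0, $r2, L10  →  {$r0:0, $r1:12, $r2:0, $r3:12}  ⟨branch taken⟩
[4] andi  $r3, $r3, 10  →  {$r0:0, $r1:12, $r2:0, $r3:8}

8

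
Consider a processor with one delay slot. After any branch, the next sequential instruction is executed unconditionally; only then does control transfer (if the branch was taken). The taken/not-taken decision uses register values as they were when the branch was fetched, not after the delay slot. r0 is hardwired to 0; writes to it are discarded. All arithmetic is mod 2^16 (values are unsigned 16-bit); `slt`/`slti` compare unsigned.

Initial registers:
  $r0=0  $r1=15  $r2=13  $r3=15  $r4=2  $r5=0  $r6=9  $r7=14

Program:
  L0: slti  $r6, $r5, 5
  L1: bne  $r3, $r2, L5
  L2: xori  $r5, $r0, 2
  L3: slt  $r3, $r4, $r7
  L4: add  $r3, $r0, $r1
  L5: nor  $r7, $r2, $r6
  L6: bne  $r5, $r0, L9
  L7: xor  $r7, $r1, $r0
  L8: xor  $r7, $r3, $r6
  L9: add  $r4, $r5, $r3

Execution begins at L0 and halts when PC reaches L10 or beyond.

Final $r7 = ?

15

PC=0  slti  $r6, $r5, 5      | $r0=0 $r1=15 $r2=13 $r3=15 $r4=2 $r5=0 $r6=1 $r7=14
PC=1  bne  $r3, $r2, L5      | $r0=0 $r1=15 $r2=13 $r3=15 $r4=2 $r5=0 $r6=1 $r7=14  [TAKEN]
PC=2  xori  $r5, $r0, 2      | $r0=0 $r1=15 $r2=13 $r3=15 $r4=2 $r5=2 $r6=1 $r7=14
PC=5  nor  $r7, $r2, $r6     | $r0=0 $r1=15 $r2=13 $r3=15 $r4=2 $r5=2 $r6=1 $r7=65522
PC=6  bne  $r5, $r0, L9      | $r0=0 $r1=15 $r2=13 $r3=15 $r4=2 $r5=2 $r6=1 $r7=65522  [TAKEN]
PC=7  xor  $r7, $r1, $r0     | $r0=0 $r1=15 $r2=13 $r3=15 $r4=2 $r5=2 $r6=1 $r7=15
PC=9  add  $r4, $r5, $r3     | $r0=0 $r1=15 $r2=13 $r3=15 $r4=17 $r5=2 $r6=1 $r7=15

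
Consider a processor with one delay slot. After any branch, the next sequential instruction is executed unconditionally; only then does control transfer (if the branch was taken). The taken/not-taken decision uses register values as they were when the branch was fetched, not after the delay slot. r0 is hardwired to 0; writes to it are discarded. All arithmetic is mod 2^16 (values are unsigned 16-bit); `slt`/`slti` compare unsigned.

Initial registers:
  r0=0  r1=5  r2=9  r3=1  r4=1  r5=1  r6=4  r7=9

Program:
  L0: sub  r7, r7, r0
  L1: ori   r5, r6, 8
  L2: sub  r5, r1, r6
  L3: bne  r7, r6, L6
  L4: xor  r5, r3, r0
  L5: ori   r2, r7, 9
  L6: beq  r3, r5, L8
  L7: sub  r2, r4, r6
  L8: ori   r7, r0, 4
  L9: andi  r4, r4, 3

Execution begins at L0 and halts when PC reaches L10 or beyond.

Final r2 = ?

65533

PC=0  sub  r7, r7, r0        | r0=0 r1=5 r2=9 r3=1 r4=1 r5=1 r6=4 r7=9
PC=1  ori   r5, r6, 8        | r0=0 r1=5 r2=9 r3=1 r4=1 r5=12 r6=4 r7=9
PC=2  sub  r5, r1, r6        | r0=0 r1=5 r2=9 r3=1 r4=1 r5=1 r6=4 r7=9
PC=3  bne  r7, r6, L6        | r0=0 r1=5 r2=9 r3=1 r4=1 r5=1 r6=4 r7=9  [TAKEN]
PC=4  xor  r5, r3, r0        | r0=0 r1=5 r2=9 r3=1 r4=1 r5=1 r6=4 r7=9
PC=6  beq  r3, r5, L8        | r0=0 r1=5 r2=9 r3=1 r4=1 r5=1 r6=4 r7=9  [TAKEN]
PC=7  sub  r2, r4, r6        | r0=0 r1=5 r2=65533 r3=1 r4=1 r5=1 r6=4 r7=9
PC=8  ori   r7, r0, 4        | r0=0 r1=5 r2=65533 r3=1 r4=1 r5=1 r6=4 r7=4
PC=9  andi  r4, r4, 3        | r0=0 r1=5 r2=65533 r3=1 r4=1 r5=1 r6=4 r7=4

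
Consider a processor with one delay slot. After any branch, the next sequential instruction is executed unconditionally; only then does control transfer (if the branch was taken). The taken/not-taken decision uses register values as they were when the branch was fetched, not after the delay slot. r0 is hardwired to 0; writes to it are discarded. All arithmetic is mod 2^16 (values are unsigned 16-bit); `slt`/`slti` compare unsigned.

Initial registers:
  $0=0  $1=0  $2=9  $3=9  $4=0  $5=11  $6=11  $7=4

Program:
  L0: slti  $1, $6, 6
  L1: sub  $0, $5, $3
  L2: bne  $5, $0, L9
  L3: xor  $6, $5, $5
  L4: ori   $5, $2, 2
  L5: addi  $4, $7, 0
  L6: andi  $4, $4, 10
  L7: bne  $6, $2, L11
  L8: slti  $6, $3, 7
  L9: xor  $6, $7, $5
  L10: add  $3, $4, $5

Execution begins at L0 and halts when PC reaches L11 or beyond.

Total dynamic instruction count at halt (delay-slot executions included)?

6

#0 slti  $1, $6, 6 ; 0/0/9/9/0/11/11/4
#1 sub  $0, $5, $3 ; 0/0/9/9/0/11/11/4
#2 bne  $5, $0, L9 ; 0/0/9/9/0/11/11/4 ; →target
#3 xor  $6, $5, $5 ; 0/0/9/9/0/11/0/4
#9 xor  $6, $7, $5 ; 0/0/9/9/0/11/15/4
#10 add  $3, $4, $5 ; 0/0/9/11/0/11/15/4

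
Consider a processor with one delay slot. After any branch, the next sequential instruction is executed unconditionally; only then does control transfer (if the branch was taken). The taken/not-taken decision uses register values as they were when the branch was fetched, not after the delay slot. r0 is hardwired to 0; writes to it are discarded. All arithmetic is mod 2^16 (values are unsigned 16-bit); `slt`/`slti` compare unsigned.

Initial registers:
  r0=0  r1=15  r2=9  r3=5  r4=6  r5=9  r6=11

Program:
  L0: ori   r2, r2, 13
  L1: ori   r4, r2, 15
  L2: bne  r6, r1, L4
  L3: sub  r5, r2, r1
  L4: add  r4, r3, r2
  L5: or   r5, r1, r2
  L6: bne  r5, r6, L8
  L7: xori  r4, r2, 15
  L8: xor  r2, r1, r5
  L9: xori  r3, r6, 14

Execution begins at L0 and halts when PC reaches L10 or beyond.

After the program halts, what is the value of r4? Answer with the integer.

PC=0  ori   r2, r2, 13       | r0=0 r1=15 r2=13 r3=5 r4=6 r5=9 r6=11
PC=1  ori   r4, r2, 15       | r0=0 r1=15 r2=13 r3=5 r4=15 r5=9 r6=11
PC=2  bne  r6, r1, L4        | r0=0 r1=15 r2=13 r3=5 r4=15 r5=9 r6=11  [TAKEN]
PC=3  sub  r5, r2, r1        | r0=0 r1=15 r2=13 r3=5 r4=15 r5=65534 r6=11
PC=4  add  r4, r3, r2        | r0=0 r1=15 r2=13 r3=5 r4=18 r5=65534 r6=11
PC=5  or   r5, r1, r2        | r0=0 r1=15 r2=13 r3=5 r4=18 r5=15 r6=11
PC=6  bne  r5, r6, L8        | r0=0 r1=15 r2=13 r3=5 r4=18 r5=15 r6=11  [TAKEN]
PC=7  xori  r4, r2, 15       | r0=0 r1=15 r2=13 r3=5 r4=2 r5=15 r6=11
PC=8  xor  r2, r1, r5        | r0=0 r1=15 r2=0 r3=5 r4=2 r5=15 r6=11
PC=9  xori  r3, r6, 14       | r0=0 r1=15 r2=0 r3=5 r4=2 r5=15 r6=11

2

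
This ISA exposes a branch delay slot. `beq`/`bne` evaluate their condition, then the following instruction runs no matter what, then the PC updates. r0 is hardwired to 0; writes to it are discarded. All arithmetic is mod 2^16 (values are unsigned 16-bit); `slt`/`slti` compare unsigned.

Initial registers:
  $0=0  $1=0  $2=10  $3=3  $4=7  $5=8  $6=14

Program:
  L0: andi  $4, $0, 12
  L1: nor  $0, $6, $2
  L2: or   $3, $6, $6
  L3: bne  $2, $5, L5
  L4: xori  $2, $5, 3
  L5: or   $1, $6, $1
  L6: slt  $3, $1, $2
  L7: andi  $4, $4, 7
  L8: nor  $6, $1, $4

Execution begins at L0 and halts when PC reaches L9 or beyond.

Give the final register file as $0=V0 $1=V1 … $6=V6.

#0 andi  $4, $0, 12 ; 0/0/10/3/0/8/14
#1 nor  $0, $6, $2 ; 0/0/10/3/0/8/14
#2 or   $3, $6, $6 ; 0/0/10/14/0/8/14
#3 bne  $2, $5, L5 ; 0/0/10/14/0/8/14 ; →target
#4 xori  $2, $5, 3 ; 0/0/11/14/0/8/14
#5 or   $1, $6, $1 ; 0/14/11/14/0/8/14
#6 slt  $3, $1, $2 ; 0/14/11/0/0/8/14
#7 andi  $4, $4, 7 ; 0/14/11/0/0/8/14
#8 nor  $6, $1, $4 ; 0/14/11/0/0/8/65521

$0=0 $1=14 $2=11 $3=0 $4=0 $5=8 $6=65521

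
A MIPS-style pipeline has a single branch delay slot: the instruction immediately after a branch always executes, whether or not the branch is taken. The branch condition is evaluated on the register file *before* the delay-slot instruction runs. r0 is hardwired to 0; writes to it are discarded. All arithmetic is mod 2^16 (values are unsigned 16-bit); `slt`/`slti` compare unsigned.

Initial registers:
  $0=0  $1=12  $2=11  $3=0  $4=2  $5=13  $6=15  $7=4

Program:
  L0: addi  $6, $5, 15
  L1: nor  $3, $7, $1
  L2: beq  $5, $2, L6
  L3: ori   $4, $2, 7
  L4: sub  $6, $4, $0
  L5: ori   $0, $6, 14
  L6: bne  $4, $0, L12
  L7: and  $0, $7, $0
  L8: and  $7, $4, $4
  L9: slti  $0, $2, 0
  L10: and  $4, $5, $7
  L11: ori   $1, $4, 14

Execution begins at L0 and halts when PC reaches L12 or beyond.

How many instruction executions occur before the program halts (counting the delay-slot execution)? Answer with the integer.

[0] addi  $6, $5, 15  →  {$0:0, $1:12, $2:11, $3:0, $4:2, $5:13, $6:28, $7:4}
[1] nor  $3, $7, $1  →  {$0:0, $1:12, $2:11, $3:65523, $4:2, $5:13, $6:28, $7:4}
[2] beq  $5, $2, L6  →  {$0:0, $1:12, $2:11, $3:65523, $4:2, $5:13, $6:28, $7:4}  ⟨branch fallthrough⟩
[3] ori   $4, $2, 7  →  {$0:0, $1:12, $2:11, $3:65523, $4:15, $5:13, $6:28, $7:4}
[4] sub  $6, $4, $0  →  {$0:0, $1:12, $2:11, $3:65523, $4:15, $5:13, $6:15, $7:4}
[5] ori   $0, $6, 14  →  {$0:0, $1:12, $2:11, $3:65523, $4:15, $5:13, $6:15, $7:4}
[6] bne  $4, $0, L12  →  {$0:0, $1:12, $2:11, $3:65523, $4:15, $5:13, $6:15, $7:4}  ⟨branch taken⟩
[7] and  $0, $7, $0  →  {$0:0, $1:12, $2:11, $3:65523, $4:15, $5:13, $6:15, $7:4}

8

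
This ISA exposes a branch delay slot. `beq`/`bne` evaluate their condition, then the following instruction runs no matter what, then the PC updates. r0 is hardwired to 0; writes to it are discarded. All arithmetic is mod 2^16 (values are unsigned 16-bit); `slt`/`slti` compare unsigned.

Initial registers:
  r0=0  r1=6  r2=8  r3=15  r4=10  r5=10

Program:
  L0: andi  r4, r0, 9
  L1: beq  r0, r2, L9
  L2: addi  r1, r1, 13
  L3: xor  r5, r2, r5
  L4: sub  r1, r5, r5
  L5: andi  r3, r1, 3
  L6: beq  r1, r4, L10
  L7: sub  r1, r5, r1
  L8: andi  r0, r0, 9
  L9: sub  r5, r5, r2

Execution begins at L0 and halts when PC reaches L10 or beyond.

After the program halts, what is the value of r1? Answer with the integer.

#0 andi  r4, r0, 9 ; 0/6/8/15/0/10
#1 beq  r0, r2, L9 ; 0/6/8/15/0/10 ; →fallthru
#2 addi  r1, r1, 13 ; 0/19/8/15/0/10
#3 xor  r5, r2, r5 ; 0/19/8/15/0/2
#4 sub  r1, r5, r5 ; 0/0/8/15/0/2
#5 andi  r3, r1, 3 ; 0/0/8/0/0/2
#6 beq  r1, r4, L10 ; 0/0/8/0/0/2 ; →target
#7 sub  r1, r5, r1 ; 0/2/8/0/0/2

2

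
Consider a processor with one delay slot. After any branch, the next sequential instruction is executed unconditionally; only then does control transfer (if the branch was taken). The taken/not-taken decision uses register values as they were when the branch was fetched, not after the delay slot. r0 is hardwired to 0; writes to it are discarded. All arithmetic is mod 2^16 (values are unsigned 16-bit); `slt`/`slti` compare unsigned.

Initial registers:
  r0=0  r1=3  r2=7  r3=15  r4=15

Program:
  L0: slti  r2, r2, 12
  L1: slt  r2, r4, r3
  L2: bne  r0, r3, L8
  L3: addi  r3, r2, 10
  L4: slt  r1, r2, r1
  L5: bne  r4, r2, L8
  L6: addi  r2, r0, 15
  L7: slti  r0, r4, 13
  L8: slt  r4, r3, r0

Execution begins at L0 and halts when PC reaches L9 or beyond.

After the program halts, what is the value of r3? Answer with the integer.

  step pc=0: slti  r2, r2, 12  regs=(0,3,1,15,15)
  step pc=1: slt  r2, r4, r3  regs=(0,3,0,15,15)
  step pc=2: bne  r0, r3, L8  cond=T  regs=(0,3,0,15,15)
  step pc=3: addi  r3, r2, 10  regs=(0,3,0,10,15)
  step pc=8: slt  r4, r3, r0  regs=(0,3,0,10,0)

10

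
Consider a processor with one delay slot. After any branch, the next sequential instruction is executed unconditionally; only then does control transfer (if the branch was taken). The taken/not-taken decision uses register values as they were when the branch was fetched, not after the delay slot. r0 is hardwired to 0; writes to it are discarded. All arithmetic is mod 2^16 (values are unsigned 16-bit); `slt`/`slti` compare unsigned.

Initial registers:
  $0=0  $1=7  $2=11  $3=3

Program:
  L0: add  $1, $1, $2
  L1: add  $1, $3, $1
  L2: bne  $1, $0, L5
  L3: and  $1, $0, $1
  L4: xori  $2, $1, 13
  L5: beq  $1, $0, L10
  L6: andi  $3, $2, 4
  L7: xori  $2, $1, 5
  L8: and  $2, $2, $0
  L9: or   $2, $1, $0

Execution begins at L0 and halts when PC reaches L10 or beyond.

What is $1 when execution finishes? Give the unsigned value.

PC=0  add  $1, $1, $2        | $0=0 $1=18 $2=11 $3=3
PC=1  add  $1, $3, $1        | $0=0 $1=21 $2=11 $3=3
PC=2  bne  $1, $0, L5        | $0=0 $1=21 $2=11 $3=3  [TAKEN]
PC=3  and  $1, $0, $1        | $0=0 $1=0 $2=11 $3=3
PC=5  beq  $1, $0, L10       | $0=0 $1=0 $2=11 $3=3  [TAKEN]
PC=6  andi  $3, $2, 4        | $0=0 $1=0 $2=11 $3=0

0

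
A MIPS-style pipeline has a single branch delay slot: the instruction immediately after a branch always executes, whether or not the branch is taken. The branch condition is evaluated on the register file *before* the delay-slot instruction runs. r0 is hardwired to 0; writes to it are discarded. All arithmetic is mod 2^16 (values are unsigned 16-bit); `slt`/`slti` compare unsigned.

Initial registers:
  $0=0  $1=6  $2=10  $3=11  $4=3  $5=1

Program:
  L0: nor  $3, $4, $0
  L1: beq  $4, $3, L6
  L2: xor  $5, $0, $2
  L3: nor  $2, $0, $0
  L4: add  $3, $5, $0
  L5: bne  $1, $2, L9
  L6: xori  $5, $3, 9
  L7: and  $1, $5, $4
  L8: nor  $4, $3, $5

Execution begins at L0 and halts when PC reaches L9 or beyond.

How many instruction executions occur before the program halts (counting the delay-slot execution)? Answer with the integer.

7

#0 nor  $3, $4, $0 ; 0/6/10/65532/3/1
#1 beq  $4, $3, L6 ; 0/6/10/65532/3/1 ; →fallthru
#2 xor  $5, $0, $2 ; 0/6/10/65532/3/10
#3 nor  $2, $0, $0 ; 0/6/65535/65532/3/10
#4 add  $3, $5, $0 ; 0/6/65535/10/3/10
#5 bne  $1, $2, L9 ; 0/6/65535/10/3/10 ; →target
#6 xori  $5, $3, 9 ; 0/6/65535/10/3/3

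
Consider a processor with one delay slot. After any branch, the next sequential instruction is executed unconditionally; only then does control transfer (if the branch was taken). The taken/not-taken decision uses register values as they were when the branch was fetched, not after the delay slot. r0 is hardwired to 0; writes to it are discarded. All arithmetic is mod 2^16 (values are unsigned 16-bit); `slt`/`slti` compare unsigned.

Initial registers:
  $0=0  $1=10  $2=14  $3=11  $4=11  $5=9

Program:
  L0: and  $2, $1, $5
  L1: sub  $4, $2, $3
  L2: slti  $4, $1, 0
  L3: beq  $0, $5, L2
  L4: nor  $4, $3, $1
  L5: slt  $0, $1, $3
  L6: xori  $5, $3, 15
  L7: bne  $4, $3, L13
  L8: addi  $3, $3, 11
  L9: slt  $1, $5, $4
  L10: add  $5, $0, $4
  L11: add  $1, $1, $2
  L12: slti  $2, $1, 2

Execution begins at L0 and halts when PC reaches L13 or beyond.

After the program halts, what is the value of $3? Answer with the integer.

22

PC=0  and  $2, $1, $5        | $0=0 $1=10 $2=8 $3=11 $4=11 $5=9
PC=1  sub  $4, $2, $3        | $0=0 $1=10 $2=8 $3=11 $4=65533 $5=9
PC=2  slti  $4, $1, 0        | $0=0 $1=10 $2=8 $3=11 $4=0 $5=9
PC=3  beq  $0, $5, L2        | $0=0 $1=10 $2=8 $3=11 $4=0 $5=9  [not taken]
PC=4  nor  $4, $3, $1        | $0=0 $1=10 $2=8 $3=11 $4=65524 $5=9
PC=5  slt  $0, $1, $3        | $0=0 $1=10 $2=8 $3=11 $4=65524 $5=9
PC=6  xori  $5, $3, 15       | $0=0 $1=10 $2=8 $3=11 $4=65524 $5=4
PC=7  bne  $4, $3, L13       | $0=0 $1=10 $2=8 $3=11 $4=65524 $5=4  [TAKEN]
PC=8  addi  $3, $3, 11       | $0=0 $1=10 $2=8 $3=22 $4=65524 $5=4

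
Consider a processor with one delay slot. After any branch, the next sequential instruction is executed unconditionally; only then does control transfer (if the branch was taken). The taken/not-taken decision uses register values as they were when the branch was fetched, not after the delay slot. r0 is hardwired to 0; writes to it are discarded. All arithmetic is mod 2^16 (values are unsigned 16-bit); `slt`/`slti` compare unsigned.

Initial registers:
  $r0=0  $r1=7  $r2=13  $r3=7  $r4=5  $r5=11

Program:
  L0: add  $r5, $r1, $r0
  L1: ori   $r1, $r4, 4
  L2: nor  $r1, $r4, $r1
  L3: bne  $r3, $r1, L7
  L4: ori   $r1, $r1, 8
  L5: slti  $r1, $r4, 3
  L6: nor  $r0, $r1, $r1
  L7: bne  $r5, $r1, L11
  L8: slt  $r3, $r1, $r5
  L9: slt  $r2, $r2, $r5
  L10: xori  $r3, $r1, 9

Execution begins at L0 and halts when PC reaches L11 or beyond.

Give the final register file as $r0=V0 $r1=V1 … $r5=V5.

$r0=0 $r1=65530 $r2=13 $r3=0 $r4=5 $r5=7

  step pc=0: add  $r5, $r1, $r0  regs=(0,7,13,7,5,7)
  step pc=1: ori   $r1, $r4, 4  regs=(0,5,13,7,5,7)
  step pc=2: nor  $r1, $r4, $r1  regs=(0,65530,13,7,5,7)
  step pc=3: bne  $r3, $r1, L7  cond=T  regs=(0,65530,13,7,5,7)
  step pc=4: ori   $r1, $r1, 8  regs=(0,65530,13,7,5,7)
  step pc=7: bne  $r5, $r1, L11  cond=T  regs=(0,65530,13,7,5,7)
  step pc=8: slt  $r3, $r1, $r5  regs=(0,65530,13,0,5,7)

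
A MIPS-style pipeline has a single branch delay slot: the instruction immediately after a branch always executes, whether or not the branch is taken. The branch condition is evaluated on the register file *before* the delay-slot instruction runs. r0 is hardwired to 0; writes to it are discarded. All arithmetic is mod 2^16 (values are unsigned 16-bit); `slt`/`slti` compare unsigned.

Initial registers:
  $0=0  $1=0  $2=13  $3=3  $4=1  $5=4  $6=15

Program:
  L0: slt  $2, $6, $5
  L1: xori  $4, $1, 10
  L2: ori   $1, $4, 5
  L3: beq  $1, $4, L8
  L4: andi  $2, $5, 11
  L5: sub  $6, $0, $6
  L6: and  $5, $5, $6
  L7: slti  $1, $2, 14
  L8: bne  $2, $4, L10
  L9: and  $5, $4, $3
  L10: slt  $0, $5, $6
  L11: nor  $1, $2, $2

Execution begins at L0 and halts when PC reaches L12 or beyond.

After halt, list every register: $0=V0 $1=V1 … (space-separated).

  step pc=0: slt  $2, $6, $5  regs=(0,0,0,3,1,4,15)
  step pc=1: xori  $4, $1, 10  regs=(0,0,0,3,10,4,15)
  step pc=2: ori   $1, $4, 5  regs=(0,15,0,3,10,4,15)
  step pc=3: beq  $1, $4, L8  cond=F  regs=(0,15,0,3,10,4,15)
  step pc=4: andi  $2, $5, 11  regs=(0,15,0,3,10,4,15)
  step pc=5: sub  $6, $0, $6  regs=(0,15,0,3,10,4,65521)
  step pc=6: and  $5, $5, $6  regs=(0,15,0,3,10,0,65521)
  step pc=7: slti  $1, $2, 14  regs=(0,1,0,3,10,0,65521)
  step pc=8: bne  $2, $4, L10  cond=T  regs=(0,1,0,3,10,0,65521)
  step pc=9: and  $5, $4, $3  regs=(0,1,0,3,10,2,65521)
  step pc=10: slt  $0, $5, $6  regs=(0,1,0,3,10,2,65521)
  step pc=11: nor  $1, $2, $2  regs=(0,65535,0,3,10,2,65521)

$0=0 $1=65535 $2=0 $3=3 $4=10 $5=2 $6=65521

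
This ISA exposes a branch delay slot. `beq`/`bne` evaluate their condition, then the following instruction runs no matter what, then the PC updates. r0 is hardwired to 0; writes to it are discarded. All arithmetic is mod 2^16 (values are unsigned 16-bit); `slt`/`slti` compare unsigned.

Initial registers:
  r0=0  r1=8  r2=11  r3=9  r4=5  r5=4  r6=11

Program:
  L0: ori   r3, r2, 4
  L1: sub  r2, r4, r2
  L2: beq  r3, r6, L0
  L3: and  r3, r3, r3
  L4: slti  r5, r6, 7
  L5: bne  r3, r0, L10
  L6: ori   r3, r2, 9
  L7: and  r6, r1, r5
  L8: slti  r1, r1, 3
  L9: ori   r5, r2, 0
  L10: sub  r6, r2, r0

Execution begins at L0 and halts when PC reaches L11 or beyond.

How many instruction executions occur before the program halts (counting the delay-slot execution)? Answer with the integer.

[0] ori   r3, r2, 4  →  {r0:0, r1:8, r2:11, r3:15, r4:5, r5:4, r6:11}
[1] sub  r2, r4, r2  →  {r0:0, r1:8, r2:65530, r3:15, r4:5, r5:4, r6:11}
[2] beq  r3, r6, L0  →  {r0:0, r1:8, r2:65530, r3:15, r4:5, r5:4, r6:11}  ⟨branch fallthrough⟩
[3] and  r3, r3, r3  →  {r0:0, r1:8, r2:65530, r3:15, r4:5, r5:4, r6:11}
[4] slti  r5, r6, 7  →  {r0:0, r1:8, r2:65530, r3:15, r4:5, r5:0, r6:11}
[5] bne  r3, r0, L10  →  {r0:0, r1:8, r2:65530, r3:15, r4:5, r5:0, r6:11}  ⟨branch taken⟩
[6] ori   r3, r2, 9  →  {r0:0, r1:8, r2:65530, r3:65531, r4:5, r5:0, r6:11}
[10] sub  r6, r2, r0  →  {r0:0, r1:8, r2:65530, r3:65531, r4:5, r5:0, r6:65530}

8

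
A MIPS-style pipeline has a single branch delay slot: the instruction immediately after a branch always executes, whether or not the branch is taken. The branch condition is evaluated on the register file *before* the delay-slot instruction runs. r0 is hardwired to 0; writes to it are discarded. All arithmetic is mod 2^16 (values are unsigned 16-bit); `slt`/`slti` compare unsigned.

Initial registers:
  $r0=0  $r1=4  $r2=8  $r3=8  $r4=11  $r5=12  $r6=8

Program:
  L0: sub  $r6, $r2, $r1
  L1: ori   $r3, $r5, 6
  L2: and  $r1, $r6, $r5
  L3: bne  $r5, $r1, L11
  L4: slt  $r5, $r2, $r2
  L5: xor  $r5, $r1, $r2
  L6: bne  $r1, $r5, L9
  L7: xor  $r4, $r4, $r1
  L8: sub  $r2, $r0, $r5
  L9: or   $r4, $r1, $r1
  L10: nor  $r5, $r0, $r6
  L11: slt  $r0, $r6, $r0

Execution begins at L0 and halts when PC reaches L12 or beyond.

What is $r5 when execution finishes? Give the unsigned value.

0

#0 sub  $r6, $r2, $r1 ; 0/4/8/8/11/12/4
#1 ori   $r3, $r5, 6 ; 0/4/8/14/11/12/4
#2 and  $r1, $r6, $r5 ; 0/4/8/14/11/12/4
#3 bne  $r5, $r1, L11 ; 0/4/8/14/11/12/4 ; →target
#4 slt  $r5, $r2, $r2 ; 0/4/8/14/11/0/4
#11 slt  $r0, $r6, $r0 ; 0/4/8/14/11/0/4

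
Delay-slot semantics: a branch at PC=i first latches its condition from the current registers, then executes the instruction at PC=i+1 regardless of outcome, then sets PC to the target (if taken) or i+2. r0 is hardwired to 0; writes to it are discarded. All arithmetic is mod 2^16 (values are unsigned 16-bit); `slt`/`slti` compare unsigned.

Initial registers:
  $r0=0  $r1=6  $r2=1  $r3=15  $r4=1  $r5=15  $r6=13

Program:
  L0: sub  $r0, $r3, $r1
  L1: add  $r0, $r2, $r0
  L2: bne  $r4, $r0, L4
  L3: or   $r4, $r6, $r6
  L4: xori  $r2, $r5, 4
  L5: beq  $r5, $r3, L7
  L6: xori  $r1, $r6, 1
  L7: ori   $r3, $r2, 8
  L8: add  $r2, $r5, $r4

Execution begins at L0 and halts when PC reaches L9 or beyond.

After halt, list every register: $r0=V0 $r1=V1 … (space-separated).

#0 sub  $r0, $r3, $r1 ; 0/6/1/15/1/15/13
#1 add  $r0, $r2, $r0 ; 0/6/1/15/1/15/13
#2 bne  $r4, $r0, L4 ; 0/6/1/15/1/15/13 ; →target
#3 or   $r4, $r6, $r6 ; 0/6/1/15/13/15/13
#4 xori  $r2, $r5, 4 ; 0/6/11/15/13/15/13
#5 beq  $r5, $r3, L7 ; 0/6/11/15/13/15/13 ; →target
#6 xori  $r1, $r6, 1 ; 0/12/11/15/13/15/13
#7 ori   $r3, $r2, 8 ; 0/12/11/11/13/15/13
#8 add  $r2, $r5, $r4 ; 0/12/28/11/13/15/13

$r0=0 $r1=12 $r2=28 $r3=11 $r4=13 $r5=15 $r6=13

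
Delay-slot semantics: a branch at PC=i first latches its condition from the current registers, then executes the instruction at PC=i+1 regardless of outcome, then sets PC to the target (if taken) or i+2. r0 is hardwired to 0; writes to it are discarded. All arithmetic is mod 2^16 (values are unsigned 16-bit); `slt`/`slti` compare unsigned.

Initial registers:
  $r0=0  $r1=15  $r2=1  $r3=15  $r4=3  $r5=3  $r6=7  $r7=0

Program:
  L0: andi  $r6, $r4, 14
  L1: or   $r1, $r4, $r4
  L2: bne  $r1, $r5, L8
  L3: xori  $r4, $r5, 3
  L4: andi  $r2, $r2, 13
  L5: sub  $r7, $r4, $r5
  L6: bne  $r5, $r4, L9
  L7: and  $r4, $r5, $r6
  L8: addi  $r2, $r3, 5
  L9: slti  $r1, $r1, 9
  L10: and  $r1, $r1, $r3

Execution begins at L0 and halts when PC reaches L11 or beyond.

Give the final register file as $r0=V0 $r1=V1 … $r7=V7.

$r0=0 $r1=1 $r2=1 $r3=15 $r4=2 $r5=3 $r6=2 $r7=65533

[0] andi  $r6, $r4, 14  →  {$r0:0, $r1:15, $r2:1, $r3:15, $r4:3, $r5:3, $r6:2, $r7:0}
[1] or   $r1, $r4, $r4  →  {$r0:0, $r1:3, $r2:1, $r3:15, $r4:3, $r5:3, $r6:2, $r7:0}
[2] bne  $r1, $r5, L8  →  {$r0:0, $r1:3, $r2:1, $r3:15, $r4:3, $r5:3, $r6:2, $r7:0}  ⟨branch fallthrough⟩
[3] xori  $r4, $r5, 3  →  {$r0:0, $r1:3, $r2:1, $r3:15, $r4:0, $r5:3, $r6:2, $r7:0}
[4] andi  $r2, $r2, 13  →  {$r0:0, $r1:3, $r2:1, $r3:15, $r4:0, $r5:3, $r6:2, $r7:0}
[5] sub  $r7, $r4, $r5  →  {$r0:0, $r1:3, $r2:1, $r3:15, $r4:0, $r5:3, $r6:2, $r7:65533}
[6] bne  $r5, $r4, L9  →  {$r0:0, $r1:3, $r2:1, $r3:15, $r4:0, $r5:3, $r6:2, $r7:65533}  ⟨branch taken⟩
[7] and  $r4, $r5, $r6  →  {$r0:0, $r1:3, $r2:1, $r3:15, $r4:2, $r5:3, $r6:2, $r7:65533}
[9] slti  $r1, $r1, 9  →  {$r0:0, $r1:1, $r2:1, $r3:15, $r4:2, $r5:3, $r6:2, $r7:65533}
[10] and  $r1, $r1, $r3  →  {$r0:0, $r1:1, $r2:1, $r3:15, $r4:2, $r5:3, $r6:2, $r7:65533}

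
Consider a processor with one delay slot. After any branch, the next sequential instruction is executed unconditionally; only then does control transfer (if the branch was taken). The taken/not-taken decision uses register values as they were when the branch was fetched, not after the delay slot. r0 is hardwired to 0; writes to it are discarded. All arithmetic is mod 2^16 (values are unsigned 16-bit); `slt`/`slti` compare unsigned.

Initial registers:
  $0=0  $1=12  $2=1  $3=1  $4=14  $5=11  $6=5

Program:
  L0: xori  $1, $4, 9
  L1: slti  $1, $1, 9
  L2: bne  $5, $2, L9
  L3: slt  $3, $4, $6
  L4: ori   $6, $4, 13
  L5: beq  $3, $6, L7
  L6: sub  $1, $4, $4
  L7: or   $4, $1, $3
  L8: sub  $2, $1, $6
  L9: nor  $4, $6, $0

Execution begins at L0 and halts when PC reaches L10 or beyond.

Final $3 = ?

0

#0 xori  $1, $4, 9 ; 0/7/1/1/14/11/5
#1 slti  $1, $1, 9 ; 0/1/1/1/14/11/5
#2 bne  $5, $2, L9 ; 0/1/1/1/14/11/5 ; →target
#3 slt  $3, $4, $6 ; 0/1/1/0/14/11/5
#9 nor  $4, $6, $0 ; 0/1/1/0/65530/11/5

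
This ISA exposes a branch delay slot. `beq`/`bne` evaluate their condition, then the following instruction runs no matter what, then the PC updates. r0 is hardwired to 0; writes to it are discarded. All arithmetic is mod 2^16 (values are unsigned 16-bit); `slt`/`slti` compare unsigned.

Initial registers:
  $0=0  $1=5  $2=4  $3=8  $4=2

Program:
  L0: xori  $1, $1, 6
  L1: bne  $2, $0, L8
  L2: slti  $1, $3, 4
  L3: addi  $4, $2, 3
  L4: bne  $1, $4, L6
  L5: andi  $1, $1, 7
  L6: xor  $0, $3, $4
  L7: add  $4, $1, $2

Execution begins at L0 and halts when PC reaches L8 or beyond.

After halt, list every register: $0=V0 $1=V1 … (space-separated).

PC=0  xori  $1, $1, 6        | $0=0 $1=3 $2=4 $3=8 $4=2
PC=1  bne  $2, $0, L8        | $0=0 $1=3 $2=4 $3=8 $4=2  [TAKEN]
PC=2  slti  $1, $3, 4        | $0=0 $1=0 $2=4 $3=8 $4=2

$0=0 $1=0 $2=4 $3=8 $4=2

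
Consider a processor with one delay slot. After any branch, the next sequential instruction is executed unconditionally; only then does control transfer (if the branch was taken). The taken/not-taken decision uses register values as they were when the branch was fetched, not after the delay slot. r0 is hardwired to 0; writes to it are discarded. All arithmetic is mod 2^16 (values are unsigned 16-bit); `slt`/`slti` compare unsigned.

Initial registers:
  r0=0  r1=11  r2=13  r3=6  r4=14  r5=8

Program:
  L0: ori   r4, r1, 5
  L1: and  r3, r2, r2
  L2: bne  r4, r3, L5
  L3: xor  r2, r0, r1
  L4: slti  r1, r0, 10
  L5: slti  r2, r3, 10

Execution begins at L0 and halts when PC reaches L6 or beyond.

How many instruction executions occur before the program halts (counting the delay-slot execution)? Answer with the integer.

5

#0 ori   r4, r1, 5 ; 0/11/13/6/15/8
#1 and  r3, r2, r2 ; 0/11/13/13/15/8
#2 bne  r4, r3, L5 ; 0/11/13/13/15/8 ; →target
#3 xor  r2, r0, r1 ; 0/11/11/13/15/8
#5 slti  r2, r3, 10 ; 0/11/0/13/15/8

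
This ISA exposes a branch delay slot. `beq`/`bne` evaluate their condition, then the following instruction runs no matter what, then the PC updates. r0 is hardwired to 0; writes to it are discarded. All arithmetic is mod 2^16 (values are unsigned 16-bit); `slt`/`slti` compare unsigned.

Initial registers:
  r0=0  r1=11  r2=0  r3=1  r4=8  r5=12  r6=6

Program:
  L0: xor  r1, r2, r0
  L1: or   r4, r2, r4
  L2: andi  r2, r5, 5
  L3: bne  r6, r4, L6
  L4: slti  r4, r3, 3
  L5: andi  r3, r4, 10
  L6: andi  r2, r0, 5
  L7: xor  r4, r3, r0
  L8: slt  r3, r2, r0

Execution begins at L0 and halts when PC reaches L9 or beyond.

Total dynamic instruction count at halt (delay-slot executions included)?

8

  step pc=0: xor  r1, r2, r0  regs=(0,0,0,1,8,12,6)
  step pc=1: or   r4, r2, r4  regs=(0,0,0,1,8,12,6)
  step pc=2: andi  r2, r5, 5  regs=(0,0,4,1,8,12,6)
  step pc=3: bne  r6, r4, L6  cond=T  regs=(0,0,4,1,8,12,6)
  step pc=4: slti  r4, r3, 3  regs=(0,0,4,1,1,12,6)
  step pc=6: andi  r2, r0, 5  regs=(0,0,0,1,1,12,6)
  step pc=7: xor  r4, r3, r0  regs=(0,0,0,1,1,12,6)
  step pc=8: slt  r3, r2, r0  regs=(0,0,0,0,1,12,6)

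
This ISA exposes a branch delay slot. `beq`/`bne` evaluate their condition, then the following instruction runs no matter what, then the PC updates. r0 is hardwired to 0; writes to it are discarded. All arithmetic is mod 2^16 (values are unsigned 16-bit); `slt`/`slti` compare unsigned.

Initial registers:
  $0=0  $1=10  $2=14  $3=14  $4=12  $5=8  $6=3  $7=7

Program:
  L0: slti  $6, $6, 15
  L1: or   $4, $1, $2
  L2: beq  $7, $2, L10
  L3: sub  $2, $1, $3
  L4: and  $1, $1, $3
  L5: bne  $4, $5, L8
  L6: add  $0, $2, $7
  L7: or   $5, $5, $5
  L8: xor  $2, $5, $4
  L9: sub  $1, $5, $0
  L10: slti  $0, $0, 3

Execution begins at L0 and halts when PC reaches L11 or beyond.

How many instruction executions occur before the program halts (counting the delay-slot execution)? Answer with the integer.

10

  step pc=0: slti  $6, $6, 15  regs=(0,10,14,14,12,8,1,7)
  step pc=1: or   $4, $1, $2  regs=(0,10,14,14,14,8,1,7)
  step pc=2: beq  $7, $2, L10  cond=F  regs=(0,10,14,14,14,8,1,7)
  step pc=3: sub  $2, $1, $3  regs=(0,10,65532,14,14,8,1,7)
  step pc=4: and  $1, $1, $3  regs=(0,10,65532,14,14,8,1,7)
  step pc=5: bne  $4, $5, L8  cond=T  regs=(0,10,65532,14,14,8,1,7)
  step pc=6: add  $0, $2, $7  regs=(0,10,65532,14,14,8,1,7)
  step pc=8: xor  $2, $5, $4  regs=(0,10,6,14,14,8,1,7)
  step pc=9: sub  $1, $5, $0  regs=(0,8,6,14,14,8,1,7)
  step pc=10: slti  $0, $0, 3  regs=(0,8,6,14,14,8,1,7)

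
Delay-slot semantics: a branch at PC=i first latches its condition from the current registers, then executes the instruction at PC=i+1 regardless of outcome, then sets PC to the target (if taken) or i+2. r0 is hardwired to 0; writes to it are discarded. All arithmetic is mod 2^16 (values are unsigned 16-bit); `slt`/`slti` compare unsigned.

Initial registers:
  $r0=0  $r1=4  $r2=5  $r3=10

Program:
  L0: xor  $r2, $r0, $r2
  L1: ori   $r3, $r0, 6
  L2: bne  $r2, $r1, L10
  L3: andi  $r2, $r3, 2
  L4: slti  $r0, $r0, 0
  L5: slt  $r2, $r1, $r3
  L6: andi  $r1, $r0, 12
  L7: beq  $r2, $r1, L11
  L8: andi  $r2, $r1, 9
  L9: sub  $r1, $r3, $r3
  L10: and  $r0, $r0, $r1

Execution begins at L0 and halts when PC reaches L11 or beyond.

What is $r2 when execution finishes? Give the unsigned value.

2

  step pc=0: xor  $r2, $r0, $r2  regs=(0,4,5,10)
  step pc=1: ori   $r3, $r0, 6  regs=(0,4,5,6)
  step pc=2: bne  $r2, $r1, L10  cond=T  regs=(0,4,5,6)
  step pc=3: andi  $r2, $r3, 2  regs=(0,4,2,6)
  step pc=10: and  $r0, $r0, $r1  regs=(0,4,2,6)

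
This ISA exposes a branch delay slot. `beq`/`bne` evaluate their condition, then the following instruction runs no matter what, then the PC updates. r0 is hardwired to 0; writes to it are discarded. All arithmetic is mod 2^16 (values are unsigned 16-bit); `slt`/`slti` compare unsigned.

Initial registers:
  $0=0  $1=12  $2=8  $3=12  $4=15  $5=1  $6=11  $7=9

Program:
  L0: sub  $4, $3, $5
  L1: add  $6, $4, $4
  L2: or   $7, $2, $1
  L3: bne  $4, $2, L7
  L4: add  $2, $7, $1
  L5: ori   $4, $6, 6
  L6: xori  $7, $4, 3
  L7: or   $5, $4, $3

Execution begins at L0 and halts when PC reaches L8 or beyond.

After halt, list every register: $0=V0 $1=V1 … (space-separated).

PC=0  sub  $4, $3, $5        | $0=0 $1=12 $2=8 $3=12 $4=11 $5=1 $6=11 $7=9
PC=1  add  $6, $4, $4        | $0=0 $1=12 $2=8 $3=12 $4=11 $5=1 $6=22 $7=9
PC=2  or   $7, $2, $1        | $0=0 $1=12 $2=8 $3=12 $4=11 $5=1 $6=22 $7=12
PC=3  bne  $4, $2, L7        | $0=0 $1=12 $2=8 $3=12 $4=11 $5=1 $6=22 $7=12  [TAKEN]
PC=4  add  $2, $7, $1        | $0=0 $1=12 $2=24 $3=12 $4=11 $5=1 $6=22 $7=12
PC=7  or   $5, $4, $3        | $0=0 $1=12 $2=24 $3=12 $4=11 $5=15 $6=22 $7=12

$0=0 $1=12 $2=24 $3=12 $4=11 $5=15 $6=22 $7=12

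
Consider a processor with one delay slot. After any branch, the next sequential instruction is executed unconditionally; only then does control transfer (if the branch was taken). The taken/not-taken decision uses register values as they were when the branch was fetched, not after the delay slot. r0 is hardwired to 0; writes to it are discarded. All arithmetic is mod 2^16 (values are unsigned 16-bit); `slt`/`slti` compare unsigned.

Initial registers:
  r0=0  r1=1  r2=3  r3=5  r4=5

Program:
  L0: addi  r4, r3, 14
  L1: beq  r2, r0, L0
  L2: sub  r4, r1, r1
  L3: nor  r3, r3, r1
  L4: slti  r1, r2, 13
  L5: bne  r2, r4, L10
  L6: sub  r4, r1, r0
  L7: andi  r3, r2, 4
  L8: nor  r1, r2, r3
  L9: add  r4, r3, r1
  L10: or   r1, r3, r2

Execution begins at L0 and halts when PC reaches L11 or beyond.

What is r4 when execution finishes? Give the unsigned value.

1

  step pc=0: addi  r4, r3, 14  regs=(0,1,3,5,19)
  step pc=1: beq  r2, r0, L0  cond=F  regs=(0,1,3,5,19)
  step pc=2: sub  r4, r1, r1  regs=(0,1,3,5,0)
  step pc=3: nor  r3, r3, r1  regs=(0,1,3,65530,0)
  step pc=4: slti  r1, r2, 13  regs=(0,1,3,65530,0)
  step pc=5: bne  r2, r4, L10  cond=T  regs=(0,1,3,65530,0)
  step pc=6: sub  r4, r1, r0  regs=(0,1,3,65530,1)
  step pc=10: or   r1, r3, r2  regs=(0,65531,3,65530,1)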